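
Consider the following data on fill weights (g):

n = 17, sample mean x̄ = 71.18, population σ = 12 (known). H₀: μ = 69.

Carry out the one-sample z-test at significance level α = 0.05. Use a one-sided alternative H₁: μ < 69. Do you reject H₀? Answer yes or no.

SE = σ/√n = 12/√17 = 2.9104
z = (x̄−μ₀)/SE = (71.18−69)/2.9104 = 0.7490
p-value (one-sided, H₁ less) = 0.77308
At α=0.05: p ≥ α → fail to reject H₀

reject H₀: no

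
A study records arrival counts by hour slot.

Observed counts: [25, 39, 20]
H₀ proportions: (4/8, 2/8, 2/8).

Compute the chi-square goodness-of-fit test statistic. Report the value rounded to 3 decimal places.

n = 84; E_i = n·p_i = [42.00, 21.00, 21.00]
χ² = (25−42.00)²/42.00 + (39−21.00)²/21.00 + (20−21.00)²/21.00 = 22.3571
df = 2

test statistic = 22.357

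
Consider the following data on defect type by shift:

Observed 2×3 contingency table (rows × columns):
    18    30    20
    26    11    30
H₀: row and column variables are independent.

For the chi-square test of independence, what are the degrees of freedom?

degrees of freedom = 2

df = (r−1)(c−1) = (2−1)·(3−1) = 2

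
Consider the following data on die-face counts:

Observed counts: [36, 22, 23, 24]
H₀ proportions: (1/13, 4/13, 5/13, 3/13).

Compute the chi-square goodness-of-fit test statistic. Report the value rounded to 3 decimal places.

test statistic = 107.309

n = 105; E_i = n·p_i = [8.08, 32.31, 40.38, 24.23]
χ² = (36−8.08)²/8.08 + (22−32.31)²/32.31 + (23−40.38)²/40.38 + (24−24.23)²/24.23 = 107.3086
df = 3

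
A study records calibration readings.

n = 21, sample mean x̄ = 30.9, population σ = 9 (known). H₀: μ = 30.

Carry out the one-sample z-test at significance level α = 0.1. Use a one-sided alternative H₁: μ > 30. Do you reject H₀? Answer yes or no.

SE = σ/√n = 9/√21 = 1.9640
z = (x̄−μ₀)/SE = (30.9−30)/1.9640 = 0.4583
p-value (one-sided, H₁ greater) = 0.32338
At α=0.1: p ≥ α → fail to reject H₀

reject H₀: no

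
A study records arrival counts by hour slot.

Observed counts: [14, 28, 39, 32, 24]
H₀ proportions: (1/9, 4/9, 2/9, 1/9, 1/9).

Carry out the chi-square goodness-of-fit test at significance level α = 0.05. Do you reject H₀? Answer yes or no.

reject H₀: yes

n = 137; E_i = n·p_i = [15.22, 60.89, 30.44, 15.22, 15.22]
χ² = (14−15.22)²/15.22 + (28−60.89)²/60.89 + (39−30.44)²/30.44 + (32−15.22)²/15.22 + (24−15.22)²/15.22 = 43.8212
df = 4
p-value (upper-tail) = 0.00000
At α=0.05: p < α → reject H₀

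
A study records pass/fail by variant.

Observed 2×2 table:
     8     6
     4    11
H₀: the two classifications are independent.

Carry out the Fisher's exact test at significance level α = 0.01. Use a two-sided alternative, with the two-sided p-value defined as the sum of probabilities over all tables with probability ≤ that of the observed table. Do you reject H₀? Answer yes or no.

reject H₀: no

Margins: r₁=14, r₂=15, c₁=12, c₂=17, n=29
p_obs = C(14,8)·C(15,4)/C(29,12); sum pmf over tables with pmf ≤ p_obs
p-value (two-sided) = 0.13942
At α=0.01: p ≥ α → fail to reject H₀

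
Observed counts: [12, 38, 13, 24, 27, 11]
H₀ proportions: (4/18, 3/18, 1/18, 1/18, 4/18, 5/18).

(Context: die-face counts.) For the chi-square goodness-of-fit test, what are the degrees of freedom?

df = k − 1 = 6 − 1 = 5

degrees of freedom = 5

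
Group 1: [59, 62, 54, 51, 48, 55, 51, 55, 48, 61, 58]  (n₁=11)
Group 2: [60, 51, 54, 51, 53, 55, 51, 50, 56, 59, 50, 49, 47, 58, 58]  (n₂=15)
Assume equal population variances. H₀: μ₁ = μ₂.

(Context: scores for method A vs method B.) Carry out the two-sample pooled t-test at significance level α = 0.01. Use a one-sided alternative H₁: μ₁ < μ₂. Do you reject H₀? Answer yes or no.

reject H₀: no

x̄₁=54.727, s₁=4.901, n₁=11
x̄₂=53.467, s₂=4.033, n₂=15
s_p² = [10·4.901² + 14·4.033²]/24 = 19.4965
SE = √(s_p²·(1/11+1/15)) = 1.7528
t = (54.727−53.467)/1.7528 = 0.7192
df = 24
p-value (one-sided, H₁ less) = 0.76052
At α=0.01: p ≥ α → fail to reject H₀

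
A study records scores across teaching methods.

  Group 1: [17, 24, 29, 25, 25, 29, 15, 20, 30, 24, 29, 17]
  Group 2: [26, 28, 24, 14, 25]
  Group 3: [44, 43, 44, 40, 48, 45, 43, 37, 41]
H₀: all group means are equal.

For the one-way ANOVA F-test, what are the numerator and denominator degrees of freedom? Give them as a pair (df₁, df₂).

k = 3 groups, N = 26 total
df = (k−1, N−k) = (3−1, 26−3) = (2, 23)

degrees of freedom = [2, 23]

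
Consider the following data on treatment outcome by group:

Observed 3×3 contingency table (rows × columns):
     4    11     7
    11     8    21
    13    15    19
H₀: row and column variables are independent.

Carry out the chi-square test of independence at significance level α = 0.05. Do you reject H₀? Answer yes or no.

Row totals [22, 40, 47], col totals [28, 34, 47], n=109
χ² = (4−5.65)²/5.65 + (11−6.86)²/6.86 + (7−9.49)²/9.49 + (11−10.28)²/10.28 + (8−12.48)²/12.48 + (21−17.25)²/17.25 + (13−12.07)²/12.07 + (15−14.66)²/14.66 + (19−20.27)²/20.27 = 6.2609
df = 4
p-value (upper-tail) = 0.18049
At α=0.05: p ≥ α → fail to reject H₀

reject H₀: no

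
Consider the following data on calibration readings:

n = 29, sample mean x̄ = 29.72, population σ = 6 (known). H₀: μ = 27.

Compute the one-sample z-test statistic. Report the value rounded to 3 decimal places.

test statistic = 2.441

SE = σ/√n = 6/√29 = 1.1142
z = (x̄−μ₀)/SE = (29.72−27)/1.1142 = 2.4413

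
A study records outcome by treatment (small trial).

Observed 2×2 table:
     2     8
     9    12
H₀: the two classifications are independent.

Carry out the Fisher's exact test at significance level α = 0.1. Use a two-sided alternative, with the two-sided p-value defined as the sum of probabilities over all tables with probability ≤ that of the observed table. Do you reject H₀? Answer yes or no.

reject H₀: no

Margins: r₁=10, r₂=21, c₁=11, c₂=20, n=31
p_obs = C(10,2)·C(21,9)/C(31,11); sum pmf over tables with pmf ≤ p_obs
p-value (two-sided) = 0.26172
At α=0.1: p ≥ α → fail to reject H₀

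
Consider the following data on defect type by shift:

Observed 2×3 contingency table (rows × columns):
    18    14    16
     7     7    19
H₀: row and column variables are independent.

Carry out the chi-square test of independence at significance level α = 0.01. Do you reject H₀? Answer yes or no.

Row totals [48, 33], col totals [25, 21, 35], n=81
χ² = (18−14.81)²/14.81 + (14−12.44)²/12.44 + (16−20.74)²/20.74 + (7−10.19)²/10.19 + (7−8.56)²/8.56 + (19−14.26)²/14.26 = 4.8179
df = 2
p-value (upper-tail) = 0.08991
At α=0.01: p ≥ α → fail to reject H₀

reject H₀: no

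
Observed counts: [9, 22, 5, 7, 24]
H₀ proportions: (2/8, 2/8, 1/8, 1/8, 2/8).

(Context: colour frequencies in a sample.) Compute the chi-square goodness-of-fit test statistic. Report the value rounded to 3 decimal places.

test statistic = 9.955

n = 67; E_i = n·p_i = [16.75, 16.75, 8.38, 8.38, 16.75]
χ² = (9−16.75)²/16.75 + (22−16.75)²/16.75 + (5−8.38)²/8.38 + (7−8.38)²/8.38 + (24−16.75)²/16.75 = 9.9552
df = 4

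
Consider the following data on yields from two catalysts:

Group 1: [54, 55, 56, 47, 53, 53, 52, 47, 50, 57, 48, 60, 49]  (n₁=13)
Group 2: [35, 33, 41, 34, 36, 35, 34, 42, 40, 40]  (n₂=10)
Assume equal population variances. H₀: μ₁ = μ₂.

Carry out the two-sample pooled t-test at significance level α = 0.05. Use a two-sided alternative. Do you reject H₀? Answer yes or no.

reject H₀: yes

x̄₁=52.385, s₁=4.053, n₁=13
x̄₂=37.000, s₂=3.367, n₂=10
s_p² = [12·4.053² + 9·3.367²]/21 = 14.2418
SE = √(s_p²·(1/13+1/10)) = 1.5874
t = (52.385−37.000)/1.5874 = 9.6920
df = 21
p-value (two-sided) = 0.00000
At α=0.05: p < α → reject H₀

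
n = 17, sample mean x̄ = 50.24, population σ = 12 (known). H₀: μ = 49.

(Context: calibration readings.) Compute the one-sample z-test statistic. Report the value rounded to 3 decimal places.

test statistic = 0.426

SE = σ/√n = 12/√17 = 2.9104
z = (x̄−μ₀)/SE = (50.24−49)/2.9104 = 0.4261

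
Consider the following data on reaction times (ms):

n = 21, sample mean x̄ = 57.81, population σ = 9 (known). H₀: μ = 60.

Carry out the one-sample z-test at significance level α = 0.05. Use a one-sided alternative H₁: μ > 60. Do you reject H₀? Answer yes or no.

reject H₀: no

SE = σ/√n = 9/√21 = 1.9640
z = (x̄−μ₀)/SE = (57.81−60)/1.9640 = -1.1151
p-value (one-sided, H₁ greater) = 0.86759
At α=0.05: p ≥ α → fail to reject H₀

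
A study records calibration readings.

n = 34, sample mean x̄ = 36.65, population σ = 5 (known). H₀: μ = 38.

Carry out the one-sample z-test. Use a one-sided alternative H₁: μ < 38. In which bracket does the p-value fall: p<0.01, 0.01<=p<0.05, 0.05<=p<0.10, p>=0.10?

SE = σ/√n = 5/√34 = 0.8575
z = (x̄−μ₀)/SE = (36.65−38)/0.8575 = -1.5744
p-value (one-sided, H₁ less) = 0.05770
→ bracket: 0.05<=p<0.10

p-value bracket: 0.05<=p<0.10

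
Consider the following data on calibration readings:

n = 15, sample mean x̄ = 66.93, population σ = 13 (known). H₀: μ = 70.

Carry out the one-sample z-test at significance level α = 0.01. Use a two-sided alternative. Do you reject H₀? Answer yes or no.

reject H₀: no

SE = σ/√n = 13/√15 = 3.3566
z = (x̄−μ₀)/SE = (66.93−70)/3.3566 = -0.9146
p-value (two-sided) = 0.36039
At α=0.01: p ≥ α → fail to reject H₀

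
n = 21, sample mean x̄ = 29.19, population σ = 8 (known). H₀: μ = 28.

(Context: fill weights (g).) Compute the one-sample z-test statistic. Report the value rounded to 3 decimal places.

SE = σ/√n = 8/√21 = 1.7457
z = (x̄−μ₀)/SE = (29.19−28)/1.7457 = 0.6817

test statistic = 0.682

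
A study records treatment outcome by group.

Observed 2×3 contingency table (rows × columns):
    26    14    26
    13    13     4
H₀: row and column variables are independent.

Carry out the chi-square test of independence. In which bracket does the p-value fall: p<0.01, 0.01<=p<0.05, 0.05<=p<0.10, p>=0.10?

Row totals [66, 30], col totals [39, 27, 30], n=96
χ² = (26−26.81)²/26.81 + (14−18.56)²/18.56 + (26−20.62)²/20.62 + (13−12.19)²/12.19 + (13−8.44)²/8.44 + (4−9.38)²/9.38 = 8.1498
df = 2
p-value (upper-tail) = 0.01699
→ bracket: 0.01<=p<0.05

p-value bracket: 0.01<=p<0.05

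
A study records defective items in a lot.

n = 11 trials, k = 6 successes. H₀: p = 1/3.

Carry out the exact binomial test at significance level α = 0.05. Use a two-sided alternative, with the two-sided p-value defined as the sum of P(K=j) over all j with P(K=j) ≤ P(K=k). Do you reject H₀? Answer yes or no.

reject H₀: no

Exact binomial: n=11, k=6, p₀=1/3=0.3333
P(X=j) = C(n,j)·p₀^j·(1−p₀)^(n−j); p = Σ P(X=j) over j with P(X=j) ≤ P(X=6)
p-value (two-sided) = 0.19723
At α=0.05: p ≥ α → fail to reject H₀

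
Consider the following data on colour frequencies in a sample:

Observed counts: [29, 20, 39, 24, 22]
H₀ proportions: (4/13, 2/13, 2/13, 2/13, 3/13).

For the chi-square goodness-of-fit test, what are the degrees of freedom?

degrees of freedom = 4

df = k − 1 = 5 − 1 = 4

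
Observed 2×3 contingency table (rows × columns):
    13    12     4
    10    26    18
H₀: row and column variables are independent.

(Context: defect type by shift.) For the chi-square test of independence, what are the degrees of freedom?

degrees of freedom = 2

df = (r−1)(c−1) = (2−1)·(3−1) = 2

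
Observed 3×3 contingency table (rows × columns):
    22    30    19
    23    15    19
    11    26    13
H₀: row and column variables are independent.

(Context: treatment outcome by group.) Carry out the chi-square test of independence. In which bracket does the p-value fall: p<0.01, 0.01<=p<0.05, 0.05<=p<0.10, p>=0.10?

Row totals [71, 57, 50], col totals [56, 71, 51], n=178
χ² = (22−22.34)²/22.34 + (30−28.32)²/28.32 + (19−20.34)²/20.34 + (23−17.93)²/17.93 + (15−22.74)²/22.74 + (19−16.33)²/16.33 + (11−15.73)²/15.73 + (26−19.94)²/19.94 + (13−14.33)²/14.33 = 8.0777
df = 4
p-value (upper-tail) = 0.08877
→ bracket: 0.05<=p<0.10

p-value bracket: 0.05<=p<0.10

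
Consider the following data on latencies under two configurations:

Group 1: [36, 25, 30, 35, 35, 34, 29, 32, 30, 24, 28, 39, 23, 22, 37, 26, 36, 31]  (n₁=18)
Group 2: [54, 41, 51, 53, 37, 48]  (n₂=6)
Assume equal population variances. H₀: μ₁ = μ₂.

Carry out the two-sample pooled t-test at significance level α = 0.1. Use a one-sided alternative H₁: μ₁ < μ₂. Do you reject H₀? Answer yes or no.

reject H₀: yes

x̄₁=30.667, s₁=5.202, n₁=18
x̄₂=47.333, s₂=6.890, n₂=6
s_p² = [17·5.202² + 5·6.890²]/22 = 31.6970
SE = √(s_p²·(1/18+1/6)) = 2.6540
t = (30.667−47.333)/2.6540 = -6.2798
df = 22
p-value (one-sided, H₁ less) = 0.00000
At α=0.1: p < α → reject H₀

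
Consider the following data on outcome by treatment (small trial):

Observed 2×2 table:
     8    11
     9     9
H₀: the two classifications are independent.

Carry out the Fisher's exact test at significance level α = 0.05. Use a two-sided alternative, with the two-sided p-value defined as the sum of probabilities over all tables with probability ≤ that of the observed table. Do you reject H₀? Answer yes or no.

reject H₀: no

Margins: r₁=19, r₂=18, c₁=17, c₂=20, n=37
p_obs = C(19,8)·C(18,9)/C(37,17); sum pmf over tables with pmf ≤ p_obs
p-value (two-sided) = 0.74585
At α=0.05: p ≥ α → fail to reject H₀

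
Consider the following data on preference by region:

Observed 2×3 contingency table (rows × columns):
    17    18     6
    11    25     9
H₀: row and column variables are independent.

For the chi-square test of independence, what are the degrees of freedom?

degrees of freedom = 2

df = (r−1)(c−1) = (2−1)·(3−1) = 2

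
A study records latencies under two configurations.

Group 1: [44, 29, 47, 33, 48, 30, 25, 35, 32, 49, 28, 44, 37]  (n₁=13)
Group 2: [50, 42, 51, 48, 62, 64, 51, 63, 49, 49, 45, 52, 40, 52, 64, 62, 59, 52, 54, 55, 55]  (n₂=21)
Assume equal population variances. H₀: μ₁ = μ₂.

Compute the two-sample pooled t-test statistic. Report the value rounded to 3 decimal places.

test statistic = -6.112

x̄₁=37.000, s₁=8.396, n₁=13
x̄₂=53.286, s₂=6.994, n₂=21
s_p² = [12·8.396² + 20·6.994²]/32 = 57.0089
SE = √(s_p²·(1/13+1/21)) = 2.6646
t = (37.000−53.286)/2.6646 = -6.1119
df = 32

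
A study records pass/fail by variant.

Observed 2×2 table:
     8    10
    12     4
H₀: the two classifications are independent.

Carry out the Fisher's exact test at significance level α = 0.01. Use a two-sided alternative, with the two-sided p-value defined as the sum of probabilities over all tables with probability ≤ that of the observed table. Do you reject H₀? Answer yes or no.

Margins: r₁=18, r₂=16, c₁=20, c₂=14, n=34
p_obs = C(18,8)·C(16,12)/C(34,20); sum pmf over tables with pmf ≤ p_obs
p-value (two-sided) = 0.09209
At α=0.01: p ≥ α → fail to reject H₀

reject H₀: no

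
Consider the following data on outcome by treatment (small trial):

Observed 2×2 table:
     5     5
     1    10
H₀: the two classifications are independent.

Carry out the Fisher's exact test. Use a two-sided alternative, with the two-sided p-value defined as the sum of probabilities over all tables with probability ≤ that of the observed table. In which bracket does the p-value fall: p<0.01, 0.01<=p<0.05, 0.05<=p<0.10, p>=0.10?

Margins: r₁=10, r₂=11, c₁=6, c₂=15, n=21
p_obs = C(10,5)·C(11,1)/C(21,6); sum pmf over tables with pmf ≤ p_obs
p-value (two-sided) = 0.06347
→ bracket: 0.05<=p<0.10

p-value bracket: 0.05<=p<0.10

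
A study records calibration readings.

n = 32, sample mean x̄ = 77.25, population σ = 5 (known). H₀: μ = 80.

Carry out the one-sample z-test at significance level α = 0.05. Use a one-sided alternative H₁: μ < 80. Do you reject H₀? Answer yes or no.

reject H₀: yes

SE = σ/√n = 5/√32 = 0.8839
z = (x̄−μ₀)/SE = (77.25−80)/0.8839 = -3.1113
p-value (one-sided, H₁ less) = 0.00093
At α=0.05: p < α → reject H₀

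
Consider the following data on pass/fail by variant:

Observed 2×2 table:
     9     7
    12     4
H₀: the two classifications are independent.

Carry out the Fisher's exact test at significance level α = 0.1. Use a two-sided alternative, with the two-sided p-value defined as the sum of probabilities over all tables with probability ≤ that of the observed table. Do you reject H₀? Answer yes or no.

reject H₀: no

Margins: r₁=16, r₂=16, c₁=21, c₂=11, n=32
p_obs = C(16,9)·C(16,12)/C(32,21); sum pmf over tables with pmf ≤ p_obs
p-value (two-sided) = 0.45779
At α=0.1: p ≥ α → fail to reject H₀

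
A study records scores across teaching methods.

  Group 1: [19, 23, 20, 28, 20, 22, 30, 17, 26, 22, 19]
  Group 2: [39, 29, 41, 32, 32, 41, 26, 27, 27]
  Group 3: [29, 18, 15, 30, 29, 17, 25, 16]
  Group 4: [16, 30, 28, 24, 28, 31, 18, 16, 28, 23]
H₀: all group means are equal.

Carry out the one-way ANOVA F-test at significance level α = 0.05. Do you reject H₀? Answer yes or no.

Group means [22.36, 32.67, 22.38, 24.20], grand mean 25.289
SSB = Σnᵢ(x̄ᵢ−x̄)² = 663.795; SSW = ΣΣ(x−x̄ᵢ)² = 1062.020
MSB = 663.795/3 = 221.2651; MSW = 1062.020/34 = 31.2359
F = MSB/MSW = 7.0837
df = (3, 34)
p-value (upper-tail) = 0.00080
At α=0.05: p < α → reject H₀

reject H₀: yes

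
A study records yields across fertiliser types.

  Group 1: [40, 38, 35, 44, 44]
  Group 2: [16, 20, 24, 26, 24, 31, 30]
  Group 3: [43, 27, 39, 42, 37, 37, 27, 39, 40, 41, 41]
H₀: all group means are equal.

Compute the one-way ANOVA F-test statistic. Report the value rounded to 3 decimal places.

test statistic = 18.148

Group means [40.20, 24.43, 37.55], grand mean 34.130
SSB = Σnᵢ(x̄ᵢ−x̄)² = 971.367; SSW = ΣΣ(x−x̄ᵢ)² = 535.242
MSB = 971.367/2 = 485.6836; MSW = 535.242/20 = 26.7621
F = MSB/MSW = 18.1482
df = (2, 20)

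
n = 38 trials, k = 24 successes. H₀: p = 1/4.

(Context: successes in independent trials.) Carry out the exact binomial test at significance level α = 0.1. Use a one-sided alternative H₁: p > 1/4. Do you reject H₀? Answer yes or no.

Exact binomial: n=38, k=24, p₀=1/4=0.2500
P(X≥24) from Σ C(n,i)·p₀^i·(1−p₀)^(n−i)
p-value (one-sided, H₁ greater) = 0.00000
At α=0.1: p < α → reject H₀

reject H₀: yes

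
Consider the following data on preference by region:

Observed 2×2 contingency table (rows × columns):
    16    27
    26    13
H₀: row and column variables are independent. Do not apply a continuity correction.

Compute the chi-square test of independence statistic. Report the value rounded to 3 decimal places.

test statistic = 7.103

Row totals [43, 39], col totals [42, 40], n=82
χ² = (16−22.02)²/22.02 + (27−20.98)²/20.98 + (26−19.98)²/19.98 + (13−19.02)²/19.02 = 7.1027
df = 1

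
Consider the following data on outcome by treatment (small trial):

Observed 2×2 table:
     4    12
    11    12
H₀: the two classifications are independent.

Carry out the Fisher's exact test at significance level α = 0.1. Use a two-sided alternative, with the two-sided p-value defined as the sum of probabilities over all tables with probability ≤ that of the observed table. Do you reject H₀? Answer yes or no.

Margins: r₁=16, r₂=23, c₁=15, c₂=24, n=39
p_obs = C(16,4)·C(23,11)/C(39,15); sum pmf over tables with pmf ≤ p_obs
p-value (two-sided) = 0.19232
At α=0.1: p ≥ α → fail to reject H₀

reject H₀: no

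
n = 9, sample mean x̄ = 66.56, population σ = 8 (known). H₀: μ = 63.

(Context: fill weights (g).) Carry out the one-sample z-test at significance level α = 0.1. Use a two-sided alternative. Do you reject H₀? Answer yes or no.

reject H₀: no

SE = σ/√n = 8/√9 = 2.6667
z = (x̄−μ₀)/SE = (66.56−63)/2.6667 = 1.3350
p-value (two-sided) = 0.18188
At α=0.1: p ≥ α → fail to reject H₀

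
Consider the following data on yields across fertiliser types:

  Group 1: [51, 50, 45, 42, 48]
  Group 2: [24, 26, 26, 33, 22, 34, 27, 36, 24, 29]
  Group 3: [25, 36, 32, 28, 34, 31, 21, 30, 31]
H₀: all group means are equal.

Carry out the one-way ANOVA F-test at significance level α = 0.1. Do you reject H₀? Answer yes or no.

Group means [47.20, 28.10, 29.78], grand mean 32.708
SSB = Σnᵢ(x̄ᵢ−x̄)² = 1339.703; SSW = ΣΣ(x−x̄ᵢ)² = 425.256
MSB = 1339.703/2 = 669.8514; MSW = 425.256/21 = 20.2503
F = MSB/MSW = 33.0786
df = (2, 21)
p-value (upper-tail) = 0.00000
At α=0.1: p < α → reject H₀

reject H₀: yes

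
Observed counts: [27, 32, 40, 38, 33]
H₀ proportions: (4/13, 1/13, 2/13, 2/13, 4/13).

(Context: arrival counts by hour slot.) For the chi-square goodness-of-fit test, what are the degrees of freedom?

degrees of freedom = 4

df = k − 1 = 5 − 1 = 4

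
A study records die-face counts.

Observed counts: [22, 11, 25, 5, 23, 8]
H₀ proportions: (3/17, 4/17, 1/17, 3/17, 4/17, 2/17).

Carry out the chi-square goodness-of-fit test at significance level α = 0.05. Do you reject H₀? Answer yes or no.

reject H₀: yes

n = 94; E_i = n·p_i = [16.59, 22.12, 5.53, 16.59, 22.12, 11.06]
χ² = (22−16.59)²/16.59 + (11−22.12)²/22.12 + (25−5.53)²/5.53 + (5−16.59)²/16.59 + (23−22.12)²/22.12 + (8−11.06)²/11.06 = 84.8918
df = 5
p-value (upper-tail) = 0.00000
At α=0.05: p < α → reject H₀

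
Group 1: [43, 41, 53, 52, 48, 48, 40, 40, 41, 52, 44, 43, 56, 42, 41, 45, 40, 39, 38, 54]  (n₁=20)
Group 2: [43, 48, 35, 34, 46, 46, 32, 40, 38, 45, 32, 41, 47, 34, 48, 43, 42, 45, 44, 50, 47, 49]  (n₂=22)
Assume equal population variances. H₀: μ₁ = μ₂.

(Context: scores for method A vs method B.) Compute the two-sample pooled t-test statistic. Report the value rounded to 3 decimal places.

test statistic = 1.577

x̄₁=45.000, s₁=5.657, n₁=20
x̄₂=42.227, s₂=5.723, n₂=22
s_p² = [19·5.657² + 21·5.723²]/40 = 32.3966
SE = √(s_p²·(1/20+1/22)) = 1.7585
t = (45.000−42.227)/1.7585 = 1.5767
df = 40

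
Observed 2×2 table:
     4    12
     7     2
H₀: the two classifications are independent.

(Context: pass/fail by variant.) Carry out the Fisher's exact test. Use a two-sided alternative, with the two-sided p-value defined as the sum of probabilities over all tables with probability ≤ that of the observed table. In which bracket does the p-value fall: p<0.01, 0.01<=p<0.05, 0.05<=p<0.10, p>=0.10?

p-value bracket: 0.01<=p<0.05

Margins: r₁=16, r₂=9, c₁=11, c₂=14, n=25
p_obs = C(16,4)·C(9,7)/C(25,11); sum pmf over tables with pmf ≤ p_obs
p-value (two-sided) = 0.01684
→ bracket: 0.01<=p<0.05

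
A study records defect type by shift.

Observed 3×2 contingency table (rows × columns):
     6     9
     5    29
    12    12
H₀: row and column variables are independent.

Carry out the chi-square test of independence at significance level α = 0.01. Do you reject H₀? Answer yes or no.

reject H₀: no

Row totals [15, 34, 24], col totals [23, 50], n=73
χ² = (6−4.73)²/4.73 + (9−10.27)²/10.27 + (5−10.71)²/10.71 + (29−23.29)²/23.29 + (12−7.56)²/7.56 + (12−16.44)²/16.44 = 8.7522
df = 2
p-value (upper-tail) = 0.01257
At α=0.01: p ≥ α → fail to reject H₀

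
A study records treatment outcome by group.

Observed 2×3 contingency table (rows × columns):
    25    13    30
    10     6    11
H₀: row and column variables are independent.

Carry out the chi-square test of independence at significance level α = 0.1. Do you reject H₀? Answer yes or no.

reject H₀: no

Row totals [68, 27], col totals [35, 19, 41], n=95
χ² = (25−25.05)²/25.05 + (13−13.60)²/13.60 + (30−29.35)²/29.35 + (10−9.95)²/9.95 + (6−5.40)²/5.40 + (11−11.65)²/11.65 = 0.1446
df = 2
p-value (upper-tail) = 0.93026
At α=0.1: p ≥ α → fail to reject H₀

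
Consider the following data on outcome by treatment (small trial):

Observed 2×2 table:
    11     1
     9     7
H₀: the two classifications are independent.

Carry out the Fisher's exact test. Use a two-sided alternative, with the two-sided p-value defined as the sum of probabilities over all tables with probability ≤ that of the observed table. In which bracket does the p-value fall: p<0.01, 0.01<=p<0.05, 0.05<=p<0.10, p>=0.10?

p-value bracket: 0.05<=p<0.10

Margins: r₁=12, r₂=16, c₁=20, c₂=8, n=28
p_obs = C(12,11)·C(16,9)/C(28,20); sum pmf over tables with pmf ≤ p_obs
p-value (two-sided) = 0.08822
→ bracket: 0.05<=p<0.10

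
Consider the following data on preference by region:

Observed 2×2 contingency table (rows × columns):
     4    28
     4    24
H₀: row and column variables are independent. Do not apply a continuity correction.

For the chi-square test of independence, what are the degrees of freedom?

df = (r−1)(c−1) = (2−1)·(2−1) = 1

degrees of freedom = 1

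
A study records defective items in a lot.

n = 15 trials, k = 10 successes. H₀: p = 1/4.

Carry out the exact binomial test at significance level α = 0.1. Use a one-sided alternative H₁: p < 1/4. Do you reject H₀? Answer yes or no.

reject H₀: no

Exact binomial: n=15, k=10, p₀=1/4=0.2500
P(X≤10) from Σ C(n,i)·p₀^i·(1−p₀)^(n−i)
p-value (one-sided, H₁ less) = 0.99988
At α=0.1: p ≥ α → fail to reject H₀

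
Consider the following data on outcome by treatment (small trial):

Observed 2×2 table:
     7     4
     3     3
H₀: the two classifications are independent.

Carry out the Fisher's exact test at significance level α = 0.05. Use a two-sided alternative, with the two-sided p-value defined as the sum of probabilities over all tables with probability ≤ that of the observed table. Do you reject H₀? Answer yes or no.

Margins: r₁=11, r₂=6, c₁=10, c₂=7, n=17
p_obs = C(11,7)·C(6,3)/C(17,10); sum pmf over tables with pmf ≤ p_obs
p-value (two-sided) = 0.64367
At α=0.05: p ≥ α → fail to reject H₀

reject H₀: no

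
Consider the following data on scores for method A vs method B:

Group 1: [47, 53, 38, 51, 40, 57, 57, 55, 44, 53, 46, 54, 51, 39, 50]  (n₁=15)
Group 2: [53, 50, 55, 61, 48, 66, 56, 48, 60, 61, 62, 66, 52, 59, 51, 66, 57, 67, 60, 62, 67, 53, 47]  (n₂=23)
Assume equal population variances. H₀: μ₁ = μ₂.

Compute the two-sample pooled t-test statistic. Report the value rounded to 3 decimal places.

x̄₁=49.000, s₁=6.381, n₁=15
x̄₂=57.696, s₂=6.554, n₂=23
s_p² = [14·6.381² + 22·6.554²]/36 = 42.0797
SE = √(s_p²·(1/15+1/23)) = 2.1529
t = (49.000−57.696)/2.1529 = -4.0391
df = 36

test statistic = -4.039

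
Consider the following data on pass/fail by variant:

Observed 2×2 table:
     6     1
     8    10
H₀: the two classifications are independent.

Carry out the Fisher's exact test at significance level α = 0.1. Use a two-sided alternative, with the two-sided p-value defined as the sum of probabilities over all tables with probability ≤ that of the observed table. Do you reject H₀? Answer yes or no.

reject H₀: yes

Margins: r₁=7, r₂=18, c₁=14, c₂=11, n=25
p_obs = C(7,6)·C(18,8)/C(25,14); sum pmf over tables with pmf ≤ p_obs
p-value (two-sided) = 0.09000
At α=0.1: p < α → reject H₀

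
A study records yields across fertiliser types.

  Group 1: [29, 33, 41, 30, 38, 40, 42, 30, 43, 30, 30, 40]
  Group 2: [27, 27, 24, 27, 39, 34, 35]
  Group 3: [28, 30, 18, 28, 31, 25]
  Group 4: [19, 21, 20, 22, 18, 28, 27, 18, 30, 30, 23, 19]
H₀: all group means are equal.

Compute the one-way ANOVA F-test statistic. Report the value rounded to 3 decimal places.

Group means [35.50, 30.43, 26.67, 22.92], grand mean 29.027
SSB = Σnᵢ(x̄ᵢ−x̄)² = 998.009; SSW = ΣΣ(x−x̄ᵢ)² = 874.964
MSB = 998.009/3 = 332.6696; MSW = 874.964/33 = 26.5141
F = MSB/MSW = 12.5469
df = (3, 33)

test statistic = 12.547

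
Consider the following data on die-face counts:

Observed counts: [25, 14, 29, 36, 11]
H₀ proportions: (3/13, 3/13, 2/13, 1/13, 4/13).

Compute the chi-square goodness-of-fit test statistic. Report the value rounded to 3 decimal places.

n = 115; E_i = n·p_i = [26.54, 26.54, 17.69, 8.85, 35.38]
χ² = (25−26.54)²/26.54 + (14−26.54)²/26.54 + (29−17.69)²/17.69 + (36−8.85)²/8.85 + (11−35.38)²/35.38 = 113.3949
df = 4

test statistic = 113.395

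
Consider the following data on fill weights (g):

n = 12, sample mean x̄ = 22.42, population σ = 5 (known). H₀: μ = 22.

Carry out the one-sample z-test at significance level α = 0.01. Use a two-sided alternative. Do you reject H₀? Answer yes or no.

reject H₀: no

SE = σ/√n = 5/√12 = 1.4434
z = (x̄−μ₀)/SE = (22.42−22)/1.4434 = 0.2910
p-value (two-sided) = 0.77106
At α=0.01: p ≥ α → fail to reject H₀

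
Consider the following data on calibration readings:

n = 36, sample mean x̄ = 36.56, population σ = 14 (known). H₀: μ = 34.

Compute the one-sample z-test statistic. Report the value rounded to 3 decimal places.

SE = σ/√n = 14/√36 = 2.3333
z = (x̄−μ₀)/SE = (36.56−34)/2.3333 = 1.0971

test statistic = 1.097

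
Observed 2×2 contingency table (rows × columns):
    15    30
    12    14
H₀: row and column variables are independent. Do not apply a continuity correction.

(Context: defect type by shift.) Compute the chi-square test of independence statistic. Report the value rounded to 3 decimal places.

test statistic = 1.149

Row totals [45, 26], col totals [27, 44], n=71
χ² = (15−17.11)²/17.11 + (30−27.89)²/27.89 + (12−9.89)²/9.89 + (14−16.11)²/16.11 = 1.1493
df = 1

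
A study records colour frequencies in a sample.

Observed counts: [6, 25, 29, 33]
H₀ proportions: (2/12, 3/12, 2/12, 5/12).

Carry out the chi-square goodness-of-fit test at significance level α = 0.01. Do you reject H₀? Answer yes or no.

reject H₀: yes

n = 93; E_i = n·p_i = [15.50, 23.25, 15.50, 38.75]
χ² = (6−15.50)²/15.50 + (25−23.25)²/23.25 + (29−15.50)²/15.50 + (33−38.75)²/38.75 = 18.5656
df = 3
p-value (upper-tail) = 0.00034
At α=0.01: p < α → reject H₀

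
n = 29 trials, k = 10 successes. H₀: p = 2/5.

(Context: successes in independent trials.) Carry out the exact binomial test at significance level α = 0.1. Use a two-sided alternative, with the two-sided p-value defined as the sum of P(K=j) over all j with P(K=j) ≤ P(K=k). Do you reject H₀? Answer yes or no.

reject H₀: no

Exact binomial: n=29, k=10, p₀=2/5=0.4000
P(X=j) = C(n,j)·p₀^j·(1−p₀)^(n−j); p = Σ P(X=j) over j with P(X=j) ≤ P(X=10)
p-value (two-sided) = 0.57677
At α=0.1: p ≥ α → fail to reject H₀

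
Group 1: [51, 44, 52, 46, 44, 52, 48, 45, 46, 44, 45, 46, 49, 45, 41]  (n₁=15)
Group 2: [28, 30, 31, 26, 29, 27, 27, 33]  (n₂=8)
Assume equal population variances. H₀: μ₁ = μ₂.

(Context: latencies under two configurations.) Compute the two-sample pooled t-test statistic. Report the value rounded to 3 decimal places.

test statistic = 13.604

x̄₁=46.533, s₁=3.226, n₁=15
x̄₂=28.875, s₂=2.357, n₂=8
s_p² = [14·3.226² + 7·2.357²]/21 = 8.7909
SE = √(s_p²·(1/15+1/8)) = 1.2980
t = (46.533−28.875)/1.2980 = 13.6038
df = 21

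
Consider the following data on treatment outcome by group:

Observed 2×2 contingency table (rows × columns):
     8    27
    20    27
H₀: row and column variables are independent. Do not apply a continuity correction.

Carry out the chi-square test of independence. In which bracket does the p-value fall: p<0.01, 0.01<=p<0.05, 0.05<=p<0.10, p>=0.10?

p-value bracket: 0.05<=p<0.10

Row totals [35, 47], col totals [28, 54], n=82
χ² = (8−11.95)²/11.95 + (27−23.05)²/23.05 + (20−16.05)²/16.05 + (27−30.95)²/30.95 = 3.4609
df = 1
p-value (upper-tail) = 0.06284
→ bracket: 0.05<=p<0.10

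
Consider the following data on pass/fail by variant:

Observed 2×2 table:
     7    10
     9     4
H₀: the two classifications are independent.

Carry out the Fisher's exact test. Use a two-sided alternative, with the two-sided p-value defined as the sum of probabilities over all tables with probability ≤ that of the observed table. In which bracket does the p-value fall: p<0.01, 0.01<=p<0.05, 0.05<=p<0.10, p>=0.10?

p-value bracket: p>=0.10

Margins: r₁=17, r₂=13, c₁=16, c₂=14, n=30
p_obs = C(17,7)·C(13,9)/C(30,16); sum pmf over tables with pmf ≤ p_obs
p-value (two-sided) = 0.15898
→ bracket: p>=0.10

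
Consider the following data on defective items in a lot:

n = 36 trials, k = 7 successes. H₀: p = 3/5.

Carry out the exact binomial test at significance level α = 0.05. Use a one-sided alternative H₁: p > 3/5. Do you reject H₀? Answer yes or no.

reject H₀: no

Exact binomial: n=36, k=7, p₀=3/5=0.6000
P(X≥7) from Σ C(n,i)·p₀^i·(1−p₀)^(n−i)
p-value (one-sided, H₁ greater) = 1.00000
At α=0.05: p ≥ α → fail to reject H₀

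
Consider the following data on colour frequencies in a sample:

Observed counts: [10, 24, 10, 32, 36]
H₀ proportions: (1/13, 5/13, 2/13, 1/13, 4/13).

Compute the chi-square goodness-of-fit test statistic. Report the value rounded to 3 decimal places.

n = 112; E_i = n·p_i = [8.62, 43.08, 17.23, 8.62, 34.46]
χ² = (10−8.62)²/8.62 + (24−43.08)²/43.08 + (10−17.23)²/17.23 + (32−8.62)²/8.62 + (36−34.46)²/34.46 = 75.2464
df = 4

test statistic = 75.246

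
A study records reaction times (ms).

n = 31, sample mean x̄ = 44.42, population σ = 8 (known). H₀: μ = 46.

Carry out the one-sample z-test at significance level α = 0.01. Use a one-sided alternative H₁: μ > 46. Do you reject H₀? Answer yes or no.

SE = σ/√n = 8/√31 = 1.4368
z = (x̄−μ₀)/SE = (44.42−46)/1.4368 = -1.0996
p-value (one-sided, H₁ greater) = 0.86425
At α=0.01: p ≥ α → fail to reject H₀

reject H₀: no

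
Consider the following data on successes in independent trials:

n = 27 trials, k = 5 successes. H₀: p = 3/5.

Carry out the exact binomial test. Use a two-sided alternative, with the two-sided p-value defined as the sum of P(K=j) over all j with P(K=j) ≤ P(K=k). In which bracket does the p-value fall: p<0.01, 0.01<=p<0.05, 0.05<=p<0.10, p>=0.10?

Exact binomial: n=27, k=5, p₀=3/5=0.6000
P(X=j) = C(n,j)·p₀^j·(1−p₀)^(n−j); p = Σ P(X=j) over j with P(X=j) ≤ P(X=5)
p-value (two-sided) = 0.00001
→ bracket: p<0.01

p-value bracket: p<0.01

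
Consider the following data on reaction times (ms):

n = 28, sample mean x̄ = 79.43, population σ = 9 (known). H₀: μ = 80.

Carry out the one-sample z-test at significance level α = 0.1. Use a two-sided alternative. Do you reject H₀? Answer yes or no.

SE = σ/√n = 9/√28 = 1.7008
z = (x̄−μ₀)/SE = (79.43−80)/1.7008 = -0.3351
p-value (two-sided) = 0.73753
At α=0.1: p ≥ α → fail to reject H₀

reject H₀: no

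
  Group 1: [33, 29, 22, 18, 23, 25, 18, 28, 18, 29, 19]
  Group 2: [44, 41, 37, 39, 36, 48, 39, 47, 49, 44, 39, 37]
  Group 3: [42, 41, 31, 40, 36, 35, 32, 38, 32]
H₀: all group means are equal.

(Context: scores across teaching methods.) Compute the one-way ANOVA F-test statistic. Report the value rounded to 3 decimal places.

test statistic = 41.988

Group means [23.82, 41.67, 36.33], grand mean 34.031
SSB = Σnᵢ(x̄ᵢ−x̄)² = 1894.666; SSW = ΣΣ(x−x̄ᵢ)² = 654.303
MSB = 1894.666/2 = 947.3329; MSW = 654.303/29 = 22.5622
F = MSB/MSW = 41.9877
df = (2, 29)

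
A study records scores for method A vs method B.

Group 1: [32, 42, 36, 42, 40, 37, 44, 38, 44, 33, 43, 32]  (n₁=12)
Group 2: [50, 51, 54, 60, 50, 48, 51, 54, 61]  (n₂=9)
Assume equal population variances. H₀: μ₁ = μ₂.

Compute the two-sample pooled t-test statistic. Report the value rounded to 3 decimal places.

x̄₁=38.583, s₁=4.582, n₁=12
x̄₂=53.222, s₂=4.549, n₂=9
s_p² = [11·4.582² + 8·4.549²]/19 = 20.8670
SE = √(s_p²·(1/12+1/9)) = 2.0143
t = (38.583−53.222)/2.0143 = -7.2674
df = 19

test statistic = -7.267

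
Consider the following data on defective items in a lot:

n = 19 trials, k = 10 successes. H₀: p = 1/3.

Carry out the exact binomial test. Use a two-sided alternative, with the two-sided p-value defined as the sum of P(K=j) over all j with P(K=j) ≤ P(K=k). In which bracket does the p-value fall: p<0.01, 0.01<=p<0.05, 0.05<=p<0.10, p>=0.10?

p-value bracket: 0.05<=p<0.10

Exact binomial: n=19, k=10, p₀=1/3=0.3333
P(X=j) = C(n,j)·p₀^j·(1−p₀)^(n−j); p = Σ P(X=j) over j with P(X=j) ≤ P(X=10)
p-value (two-sided) = 0.08879
→ bracket: 0.05<=p<0.10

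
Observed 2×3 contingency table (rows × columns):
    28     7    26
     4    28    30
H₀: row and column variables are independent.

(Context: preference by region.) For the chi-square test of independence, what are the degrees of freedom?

df = (r−1)(c−1) = (2−1)·(3−1) = 2

degrees of freedom = 2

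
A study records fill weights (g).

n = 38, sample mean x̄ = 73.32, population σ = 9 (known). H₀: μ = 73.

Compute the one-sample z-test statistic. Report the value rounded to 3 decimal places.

test statistic = 0.219

SE = σ/√n = 9/√38 = 1.4600
z = (x̄−μ₀)/SE = (73.32−73)/1.4600 = 0.2192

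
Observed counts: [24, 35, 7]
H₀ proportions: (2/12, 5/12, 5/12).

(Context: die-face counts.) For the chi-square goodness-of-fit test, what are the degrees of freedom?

df = k − 1 = 3 − 1 = 2

degrees of freedom = 2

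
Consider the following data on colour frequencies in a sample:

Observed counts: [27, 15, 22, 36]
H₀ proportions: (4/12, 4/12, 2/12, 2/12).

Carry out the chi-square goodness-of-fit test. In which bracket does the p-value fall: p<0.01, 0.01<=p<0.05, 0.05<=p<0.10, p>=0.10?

p-value bracket: p<0.01

n = 100; E_i = n·p_i = [33.33, 33.33, 16.67, 16.67]
χ² = (27−33.33)²/33.33 + (15−33.33)²/33.33 + (22−16.67)²/16.67 + (36−16.67)²/16.67 = 35.4200
df = 3
p-value (upper-tail) = 0.00000
→ bracket: p<0.01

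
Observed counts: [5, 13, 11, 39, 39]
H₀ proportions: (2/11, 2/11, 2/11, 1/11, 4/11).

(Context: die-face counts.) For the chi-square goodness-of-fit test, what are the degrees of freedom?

degrees of freedom = 4

df = k − 1 = 5 − 1 = 4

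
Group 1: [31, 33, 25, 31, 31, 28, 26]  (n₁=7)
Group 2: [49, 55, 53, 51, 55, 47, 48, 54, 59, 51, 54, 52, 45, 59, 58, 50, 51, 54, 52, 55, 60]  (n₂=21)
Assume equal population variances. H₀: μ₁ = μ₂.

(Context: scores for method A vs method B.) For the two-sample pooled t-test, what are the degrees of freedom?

degrees of freedom = 26

df = n₁ + n₂ − 2 = 7 + 21 − 2 = 26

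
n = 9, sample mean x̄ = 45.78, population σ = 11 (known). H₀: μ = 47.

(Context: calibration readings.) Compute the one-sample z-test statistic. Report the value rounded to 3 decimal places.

test statistic = -0.333

SE = σ/√n = 11/√9 = 3.6667
z = (x̄−μ₀)/SE = (45.78−47)/3.6667 = -0.3327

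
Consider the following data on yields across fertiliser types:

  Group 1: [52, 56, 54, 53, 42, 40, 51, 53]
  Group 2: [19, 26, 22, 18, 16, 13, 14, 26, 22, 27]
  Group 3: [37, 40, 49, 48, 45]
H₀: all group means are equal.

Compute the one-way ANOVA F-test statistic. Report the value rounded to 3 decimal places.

Group means [50.12, 20.30, 43.80], grand mean 35.783
SSB = Σnᵢ(x̄ᵢ−x̄)² = 4364.138; SSW = ΣΣ(x−x̄ᵢ)² = 579.775
MSB = 4364.138/2 = 2182.0690; MSW = 579.775/20 = 28.9887
F = MSB/MSW = 75.2730
df = (2, 20)

test statistic = 75.273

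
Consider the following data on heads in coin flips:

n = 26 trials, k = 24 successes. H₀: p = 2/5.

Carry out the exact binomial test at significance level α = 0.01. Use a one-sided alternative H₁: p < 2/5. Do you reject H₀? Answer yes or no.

reject H₀: no

Exact binomial: n=26, k=24, p₀=2/5=0.4000
P(X≤24) from Σ C(n,i)·p₀^i·(1−p₀)^(n−i)
p-value (one-sided, H₁ less) = 1.00000
At α=0.01: p ≥ α → fail to reject H₀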